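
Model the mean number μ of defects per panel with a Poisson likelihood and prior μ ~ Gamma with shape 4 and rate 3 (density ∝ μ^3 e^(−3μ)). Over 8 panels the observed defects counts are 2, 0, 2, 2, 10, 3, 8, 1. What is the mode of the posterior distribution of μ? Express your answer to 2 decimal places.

Σxᵢ = 2+0+2+2+10+3+8+1 = 28, with n = 8.
Posterior ∝ μ^3e^(−3μ) · μ^28e^(−8μ) = μ^31e^(−11μ), i.e. Gamma(shape=32, rate=11).
The mode of a Gamma(a, b) with a ≥ 1 (shape–rate) is (a−1)/b = 31/11 ≈ 2.82.

μ̂_MAP = 2.82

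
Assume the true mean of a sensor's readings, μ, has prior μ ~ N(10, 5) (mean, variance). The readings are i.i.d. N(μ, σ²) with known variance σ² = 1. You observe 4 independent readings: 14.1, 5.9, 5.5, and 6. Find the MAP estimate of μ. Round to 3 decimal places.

μ̂_MAP = 7.976

n = 4; x̄ = (14.1 + 5.9 + 5.5 + 6)/4 = 31.5/4 = 7.875.
For a Normal prior and Normal likelihood with known variance, the posterior is Normal; its mode equals its mean, the precision-weighted average.
Prior precision 1/σ₀² = 1/5 = 0.2; data precision n/σ² = 4/1 = 4.
μ̂ = (0.2·10 + 4·7.875) / (0.2 + 4) = 33.5/4.2 = 335/42 ≈ 7.976.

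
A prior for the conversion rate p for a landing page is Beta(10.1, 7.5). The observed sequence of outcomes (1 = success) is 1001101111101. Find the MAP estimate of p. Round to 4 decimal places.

p̂_MAP = 0.6329

Prior: Beta(10.1, 7.5).
Data: 9 successes in 13 trials (from the sequence). The binomial likelihood contributes p^9(1−p)^4, so the posterior is Beta(10.1+9, 7.5+4) = Beta(19.1, 11.5).
For Beta(a, b) with a, b > 1 the mode is (a−1)/(a+b−2) = 18.1/28.6 ≈ 0.6329.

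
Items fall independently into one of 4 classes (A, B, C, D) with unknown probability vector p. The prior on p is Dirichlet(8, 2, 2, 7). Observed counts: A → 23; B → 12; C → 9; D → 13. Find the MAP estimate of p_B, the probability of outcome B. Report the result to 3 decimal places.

MAP estimate of p_B = 0.181

The posterior is Dirichlet(αᵢ + nᵢ) = Dirichlet(31, 14, 11, 20).
For a Dirichlet(a₁,…,a_K) with all aᵢ > 1, the mode has j-th component (aⱼ − 1)/(Σaᵢ − K).
Here Σaᵢ = 76 and K = 4, so p_B = (14 − 1)/(76 − 4) = 13/72 ≈ 0.181.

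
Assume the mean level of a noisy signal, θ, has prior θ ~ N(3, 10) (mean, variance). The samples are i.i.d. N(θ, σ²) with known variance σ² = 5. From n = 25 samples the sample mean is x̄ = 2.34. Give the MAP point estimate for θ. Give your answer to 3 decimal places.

θ̂_MAP = 2.353

n = 25, x̄ = 2.34.
For a Normal prior and Normal likelihood with known variance, the posterior is Normal; its mode equals its mean, the precision-weighted average.
Prior precision 1/σ₀² = 1/10 = 0.1; data precision n/σ² = 25/5 = 5.
θ̂ = (0.1·3 + 5·2.34) / (0.1 + 5) = 12/5.1 = 40/17 ≈ 2.353.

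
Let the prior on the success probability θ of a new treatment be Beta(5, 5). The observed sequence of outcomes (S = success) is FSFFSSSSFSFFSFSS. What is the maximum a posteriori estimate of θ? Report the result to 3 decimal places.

θ̂_MAP = 0.542

Prior: Beta(5, 5).
Data: 9 successes in 16 trials (from the sequence). The binomial likelihood contributes θ^9(1−θ)^7, so the posterior is Beta(5+9, 5+7) = Beta(14, 12).
For Beta(a, b) with a, b > 1 the mode is (a−1)/(a+b−2) = 13/24 ≈ 0.542.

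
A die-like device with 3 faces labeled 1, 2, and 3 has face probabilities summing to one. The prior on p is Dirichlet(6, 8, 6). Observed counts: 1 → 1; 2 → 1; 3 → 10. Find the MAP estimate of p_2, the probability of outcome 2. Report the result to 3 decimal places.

The posterior is Dirichlet(αᵢ + nᵢ) = Dirichlet(7, 9, 16).
For a Dirichlet(a₁,…,a_K) with all aᵢ > 1, the mode has j-th component (aⱼ − 1)/(Σaᵢ − K).
Here Σaᵢ = 32 and K = 3, so p_2 = (9 − 1)/(32 − 3) = 8/29 ≈ 0.276.

MAP estimate: 0.276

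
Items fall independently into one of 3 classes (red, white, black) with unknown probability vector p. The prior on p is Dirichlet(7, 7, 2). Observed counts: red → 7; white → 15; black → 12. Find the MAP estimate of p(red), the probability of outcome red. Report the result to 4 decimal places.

The posterior is Dirichlet(αᵢ + nᵢ) = Dirichlet(14, 22, 14).
For a Dirichlet(a₁,…,a_K) with all aᵢ > 1, the mode has j-th component (aⱼ − 1)/(Σaᵢ − K).
Here Σaᵢ = 50 and K = 3, so p(red) = (14 − 1)/(50 − 3) = 13/47 ≈ 0.2766.

MAP estimate of p(red) = 0.2766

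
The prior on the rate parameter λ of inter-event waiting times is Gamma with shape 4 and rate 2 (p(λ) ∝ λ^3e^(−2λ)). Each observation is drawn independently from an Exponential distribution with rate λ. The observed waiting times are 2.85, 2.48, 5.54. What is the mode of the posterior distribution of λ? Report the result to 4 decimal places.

λ̂_MAP = 0.4662

The Exponential(rate=λ) likelihood is ∝ λ^n e^(−λΣtᵢ). Here n = 3 and Σtᵢ = 2.85 + 2.48 + 5.54 = 10.87.
Posterior ∝ λ^3e^(−2λ) · λ^3e^(−10.87λ) = λ^6e^(−12.87λ), i.e. Gamma(7, 12.87).
Mode = (a−1)/b = 6/12.87 ≈ 0.4662.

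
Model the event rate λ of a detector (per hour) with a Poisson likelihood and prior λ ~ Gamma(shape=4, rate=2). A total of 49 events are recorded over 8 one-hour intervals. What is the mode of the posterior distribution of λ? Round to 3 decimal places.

Σxᵢ = 49, n = 8.
Posterior ∝ λ^3e^(−2λ) · λ^49e^(−8λ) = λ^52e^(−10λ), i.e. Gamma(shape=53, rate=10).
The mode of a Gamma(a, b) with a ≥ 1 (shape–rate) is (a−1)/b = 52/10 ≈ 5.200.

λ̂_MAP = 5.200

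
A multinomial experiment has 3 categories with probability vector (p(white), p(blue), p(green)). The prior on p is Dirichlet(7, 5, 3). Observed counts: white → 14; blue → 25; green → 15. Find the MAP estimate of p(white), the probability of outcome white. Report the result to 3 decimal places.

MAP estimate of p(white) = 0.303

The posterior is Dirichlet(αᵢ + nᵢ) = Dirichlet(21, 30, 18).
For a Dirichlet(a₁,…,a_K) with all aᵢ > 1, the mode has j-th component (aⱼ − 1)/(Σaᵢ − K).
Here Σaᵢ = 69 and K = 3, so p(white) = (21 − 1)/(69 − 3) = 20/66 ≈ 0.303.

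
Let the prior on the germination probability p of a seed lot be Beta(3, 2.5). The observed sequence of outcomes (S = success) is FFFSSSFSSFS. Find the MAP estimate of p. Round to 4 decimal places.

Prior: Beta(3, 2.5).
Data: 6 successes in 11 trials (from the sequence). The binomial likelihood contributes p^6(1−p)^5, so the posterior is Beta(3+6, 2.5+5) = Beta(9, 7.5).
For Beta(a, b) with a, b > 1 the mode is (a−1)/(a+b−2) = 8/14.5 ≈ 0.5517.

p̂_MAP = 0.5517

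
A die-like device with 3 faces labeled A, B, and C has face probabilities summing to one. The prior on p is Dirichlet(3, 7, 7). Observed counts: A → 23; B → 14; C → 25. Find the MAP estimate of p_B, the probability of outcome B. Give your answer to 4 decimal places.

The posterior is Dirichlet(αᵢ + nᵢ) = Dirichlet(26, 21, 32).
For a Dirichlet(a₁,…,a_K) with all aᵢ > 1, the mode has j-th component (aⱼ − 1)/(Σaᵢ − K).
Here Σaᵢ = 79 and K = 3, so p_B = (21 − 1)/(79 − 3) = 20/76 ≈ 0.2632.

MAP estimate of p_B = 0.2632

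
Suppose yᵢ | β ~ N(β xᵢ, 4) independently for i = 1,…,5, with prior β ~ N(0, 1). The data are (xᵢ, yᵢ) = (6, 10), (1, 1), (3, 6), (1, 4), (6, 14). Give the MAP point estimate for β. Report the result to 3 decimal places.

log p(β | y) = −Σ(yᵢ − βxᵢ)²/(2·4) − β²/(2·1) + const.
Setting the derivative to zero: Σxᵢ(yᵢ − βxᵢ)/4 − β/1 = 0, so β = Σxᵢyᵢ / (Σxᵢ² + σ²/τ²).
Σxᵢyᵢ = 6·10 + 1·1 + 3·6 + 1·4 + 6·14 = 167; Σxᵢ² = 83; σ²/τ² = 4.
β̂_MAP = 167 / (83 + 4) = 167/87 ≈ 1.920.

β̂_MAP = 1.920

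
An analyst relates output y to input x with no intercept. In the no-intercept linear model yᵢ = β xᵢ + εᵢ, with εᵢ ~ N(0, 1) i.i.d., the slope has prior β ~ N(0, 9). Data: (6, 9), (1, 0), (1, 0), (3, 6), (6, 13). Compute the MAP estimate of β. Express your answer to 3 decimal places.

log p(β | y) = −Σ(yᵢ − βxᵢ)²/(2·1) − β²/(2·9) + const.
Setting the derivative to zero: Σxᵢ(yᵢ − βxᵢ)/1 − β/9 = 0, so β = Σxᵢyᵢ / (Σxᵢ² + σ²/τ²).
Σxᵢyᵢ = 6·9 + 1·0 + 1·0 + 3·6 + 6·13 = 150; Σxᵢ² = 83; σ²/τ² = 1/9.
β̂_MAP = 150 / (83 + 1/9) = 150/(748/9) = 675/374 ≈ 1.805.

β̂_MAP = 1.805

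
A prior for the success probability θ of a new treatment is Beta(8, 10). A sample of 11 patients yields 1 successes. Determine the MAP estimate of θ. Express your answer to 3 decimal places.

Prior: Beta(8, 10).
Data: 1 success in 11 trials. The binomial likelihood contributes θ(1−θ)^10, so the posterior is Beta(8+1, 10+10) = Beta(9, 20).
For Beta(a, b) with a, b > 1 the mode is (a−1)/(a+b−2) = 8/27 ≈ 0.296.

θ̂_MAP = 0.296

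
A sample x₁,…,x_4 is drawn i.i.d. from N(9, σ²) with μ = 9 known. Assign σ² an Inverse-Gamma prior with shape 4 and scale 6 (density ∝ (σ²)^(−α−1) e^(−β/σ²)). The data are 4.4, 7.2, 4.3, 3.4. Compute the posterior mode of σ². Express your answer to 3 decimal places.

Sum of squared deviations about the known mean: SS = (4.4−9)² + (7.2−9)² + (4.3−9)² + (3.4−9)² = 77.85.
The Normal likelihood contributes (σ²)^(−n/2) exp(−SS/(2σ²)), so the posterior is Inverse-Gamma(α + n/2, β + SS/2) = Inverse-Gamma(6, 44.925).
The mode of Inverse-Gamma(a, b) is b/(a+1) = 44.925/7 ≈ 6.418.

σ̂²_MAP = 6.418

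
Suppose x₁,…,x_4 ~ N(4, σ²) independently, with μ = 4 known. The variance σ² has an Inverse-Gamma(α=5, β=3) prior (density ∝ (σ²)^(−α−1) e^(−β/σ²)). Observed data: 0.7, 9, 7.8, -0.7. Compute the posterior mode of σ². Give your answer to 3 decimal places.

Sum of squared deviations about the known mean: SS = (0.7−4)² + (9−4)² + (7.8−4)² + (-0.7−4)² = 72.42.
The Normal likelihood contributes (σ²)^(−n/2) exp(−SS/(2σ²)), so the posterior is Inverse-Gamma(α + n/2, β + SS/2) = Inverse-Gamma(7, 39.21).
The mode of Inverse-Gamma(a, b) is b/(a+1) = 39.21/8 ≈ 4.901.

σ̂²_MAP = 4.901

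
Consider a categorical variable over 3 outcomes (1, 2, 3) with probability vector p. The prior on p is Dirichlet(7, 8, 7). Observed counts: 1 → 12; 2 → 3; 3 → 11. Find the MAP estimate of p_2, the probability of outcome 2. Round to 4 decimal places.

MAP estimate: 0.2222

The posterior is Dirichlet(αᵢ + nᵢ) = Dirichlet(19, 11, 18).
For a Dirichlet(a₁,…,a_K) with all aᵢ > 1, the mode has j-th component (aⱼ − 1)/(Σaᵢ − K).
Here Σaᵢ = 48 and K = 3, so p_2 = (11 − 1)/(48 − 3) = 10/45 ≈ 0.2222.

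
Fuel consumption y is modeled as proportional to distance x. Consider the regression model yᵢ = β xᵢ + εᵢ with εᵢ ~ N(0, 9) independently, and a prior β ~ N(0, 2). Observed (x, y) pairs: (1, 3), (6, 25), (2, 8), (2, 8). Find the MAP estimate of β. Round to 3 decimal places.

log p(β | y) = −Σ(yᵢ − βxᵢ)²/(2·9) − β²/(2·2) + const.
Setting the derivative to zero: Σxᵢ(yᵢ − βxᵢ)/9 − β/2 = 0, so β = Σxᵢyᵢ / (Σxᵢ² + σ²/τ²).
Σxᵢyᵢ = 1·3 + 6·25 + 2·8 + 2·8 = 185; Σxᵢ² = 45; σ²/τ² = 4.5.
β̂_MAP = 185 / (45 + 4.5) = 185/49.5 ≈ 3.737.

β̂_MAP = 3.737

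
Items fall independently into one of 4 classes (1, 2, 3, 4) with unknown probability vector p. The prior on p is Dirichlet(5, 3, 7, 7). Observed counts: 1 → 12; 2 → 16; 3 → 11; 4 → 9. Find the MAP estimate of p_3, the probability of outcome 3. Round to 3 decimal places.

MAP estimate: 0.258

The posterior is Dirichlet(αᵢ + nᵢ) = Dirichlet(17, 19, 18, 16).
For a Dirichlet(a₁,…,a_K) with all aᵢ > 1, the mode has j-th component (aⱼ − 1)/(Σaᵢ − K).
Here Σaᵢ = 70 and K = 4, so p_3 = (18 − 1)/(70 − 4) = 17/66 ≈ 0.258.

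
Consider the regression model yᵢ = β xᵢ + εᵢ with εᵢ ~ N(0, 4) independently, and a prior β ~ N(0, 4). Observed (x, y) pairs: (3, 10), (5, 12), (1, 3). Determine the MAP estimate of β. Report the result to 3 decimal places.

β̂_MAP = 2.583

log p(β | y) = −Σ(yᵢ − βxᵢ)²/(2·4) − β²/(2·4) + const.
Setting the derivative to zero: Σxᵢ(yᵢ − βxᵢ)/4 − β/4 = 0, so β = Σxᵢyᵢ / (Σxᵢ² + σ²/τ²).
Σxᵢyᵢ = 3·10 + 5·12 + 1·3 = 93; Σxᵢ² = 35; σ²/τ² = 1.
β̂_MAP = 93 / (35 + 1) = 93/36 ≈ 2.583.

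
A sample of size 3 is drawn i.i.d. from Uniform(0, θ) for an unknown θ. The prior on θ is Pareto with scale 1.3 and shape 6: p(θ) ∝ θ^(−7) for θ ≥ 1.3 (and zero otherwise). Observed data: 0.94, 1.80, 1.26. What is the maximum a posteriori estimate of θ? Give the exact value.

θ̂_MAP = 1.80

The Uniform(0, θ) likelihood is θ^(−n) for θ ≥ max(xᵢ), zero otherwise. Here max(xᵢ) = 1.80.
Posterior ∝ θ^(−7) · θ^(−3) = θ^(−10) on θ ≥ max(1.3, 1.80) = 1.80.
This density is strictly decreasing in θ, so the posterior mode lies at the lower boundary of the support.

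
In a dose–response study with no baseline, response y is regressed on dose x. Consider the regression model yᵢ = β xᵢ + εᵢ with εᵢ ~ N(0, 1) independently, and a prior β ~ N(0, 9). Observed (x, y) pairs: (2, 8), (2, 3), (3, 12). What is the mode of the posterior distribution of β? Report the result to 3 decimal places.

β̂_MAP = 3.390

log p(β | y) = −Σ(yᵢ − βxᵢ)²/(2·1) − β²/(2·9) + const.
Setting the derivative to zero: Σxᵢ(yᵢ − βxᵢ)/1 − β/9 = 0, so β = Σxᵢyᵢ / (Σxᵢ² + σ²/τ²).
Σxᵢyᵢ = 2·8 + 2·3 + 3·12 = 58; Σxᵢ² = 17; σ²/τ² = 1/9.
β̂_MAP = 58 / (17 + 1/9) = 58/(154/9) = 261/77 ≈ 3.390.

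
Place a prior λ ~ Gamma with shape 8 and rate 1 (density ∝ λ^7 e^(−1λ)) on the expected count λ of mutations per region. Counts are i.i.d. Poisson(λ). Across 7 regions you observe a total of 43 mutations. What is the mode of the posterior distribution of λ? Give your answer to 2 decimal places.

λ̂_MAP = 6.25

Σxᵢ = 43, n = 7.
Posterior ∝ λ^7e^(−1λ) · λ^43e^(−7λ) = λ^50e^(−8λ), i.e. Gamma(shape=51, rate=8).
The mode of a Gamma(a, b) with a ≥ 1 (shape–rate) is (a−1)/b = 50/8 ≈ 6.25.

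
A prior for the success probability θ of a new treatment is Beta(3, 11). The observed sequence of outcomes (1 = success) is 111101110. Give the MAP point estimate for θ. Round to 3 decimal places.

θ̂_MAP = 0.429

Prior: Beta(3, 11).
Data: 7 successes in 9 trials (from the sequence). The binomial likelihood contributes θ^7(1−θ)^2, so the posterior is Beta(3+7, 11+2) = Beta(10, 13).
For Beta(a, b) with a, b > 1 the mode is (a−1)/(a+b−2) = 9/21 ≈ 0.429.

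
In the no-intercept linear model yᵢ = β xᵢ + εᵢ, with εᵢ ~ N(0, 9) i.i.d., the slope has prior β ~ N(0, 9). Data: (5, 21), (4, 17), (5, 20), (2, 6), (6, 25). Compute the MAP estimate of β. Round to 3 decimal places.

β̂_MAP = 4.065

log p(β | y) = −Σ(yᵢ − βxᵢ)²/(2·9) − β²/(2·9) + const.
Setting the derivative to zero: Σxᵢ(yᵢ − βxᵢ)/9 − β/9 = 0, so β = Σxᵢyᵢ / (Σxᵢ² + σ²/τ²).
Σxᵢyᵢ = 5·21 + 4·17 + 5·20 + 2·6 + 6·25 = 435; Σxᵢ² = 106; σ²/τ² = 1.
β̂_MAP = 435 / (106 + 1) = 435/107 ≈ 4.065.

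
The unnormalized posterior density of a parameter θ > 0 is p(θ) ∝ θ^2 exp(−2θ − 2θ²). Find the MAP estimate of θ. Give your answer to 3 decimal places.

θ̂_MAP = 0.500

ℓ'(θ) = 2/θ − 2 − 4θ. Setting this to zero and multiplying by θ: 4θ² + 2θ − 2 = 0.
θ = (−2 + √(2² + 4·4·2)) / (2·4) = (−2 + √36) / 8 = (−2 + 6)/8 = 1/2.
ℓ''(θ) = −2/θ² − 4 < 0, confirming a maximum.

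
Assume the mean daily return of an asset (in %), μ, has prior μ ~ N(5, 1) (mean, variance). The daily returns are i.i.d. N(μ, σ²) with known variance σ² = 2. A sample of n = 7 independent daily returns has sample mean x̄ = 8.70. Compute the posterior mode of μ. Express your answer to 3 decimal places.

μ̂_MAP = 7.878

n = 7, x̄ = 8.70.
For a Normal prior and Normal likelihood with known variance, the posterior is Normal; its mode equals its mean, the precision-weighted average.
Prior precision 1/σ₀² = 1/1 = 1; data precision n/σ² = 7/2 = 3.5.
μ̂ = (1·5 + 3.5·8.7) / (1 + 3.5) = 35.45/4.5 = 709/90 ≈ 7.878.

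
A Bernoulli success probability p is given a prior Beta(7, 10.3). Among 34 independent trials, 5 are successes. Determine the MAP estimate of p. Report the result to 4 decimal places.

Prior: Beta(7, 10.3).
Data: 5 successes in 34 trials. The binomial likelihood contributes p^5(1−p)^29, so the posterior is Beta(7+5, 10.3+29) = Beta(12, 39.3).
For Beta(a, b) with a, b > 1 the mode is (a−1)/(a+b−2) = 11/49.3 ≈ 0.2231.

p̂_MAP = 0.2231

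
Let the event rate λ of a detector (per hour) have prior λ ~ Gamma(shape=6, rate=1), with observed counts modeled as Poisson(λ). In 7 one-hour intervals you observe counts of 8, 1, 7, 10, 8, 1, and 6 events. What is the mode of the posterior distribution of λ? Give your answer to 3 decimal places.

λ̂_MAP = 5.750

Σxᵢ = 8+1+7+10+8+1+6 = 41, with n = 7.
Posterior ∝ λ^5e^(−1λ) · λ^41e^(−7λ) = λ^46e^(−8λ), i.e. Gamma(shape=47, rate=8).
The mode of a Gamma(a, b) with a ≥ 1 (shape–rate) is (a−1)/b = 46/8 ≈ 5.750.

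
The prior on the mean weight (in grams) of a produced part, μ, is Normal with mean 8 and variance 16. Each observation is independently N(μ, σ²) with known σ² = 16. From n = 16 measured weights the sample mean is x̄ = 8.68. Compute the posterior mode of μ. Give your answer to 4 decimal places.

n = 16, x̄ = 8.68.
For a Normal prior and Normal likelihood with known variance, the posterior is Normal; its mode equals its mean, the precision-weighted average.
Prior precision 1/σ₀² = 1/16 = 0.0625; data precision n/σ² = 16/16 = 1.
μ̂ = (0.0625·8 + 1·8.68) / (0.0625 + 1) = 9.18/1.0625 = 8.6400.

μ̂_MAP = 8.6400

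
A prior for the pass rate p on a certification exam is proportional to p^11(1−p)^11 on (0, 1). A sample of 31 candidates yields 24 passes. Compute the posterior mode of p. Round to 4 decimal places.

p̂_MAP = 0.6604

The prior density ∝ p^11(1−p)^11 is the kernel of Beta(12, 12).
Data: 24 successes in 31 trials. The binomial likelihood contributes p^24(1−p)^7, so the posterior is Beta(12+24, 12+7) = Beta(36, 19).
For Beta(a, b) with a, b > 1 the mode is (a−1)/(a+b−2) = 35/53 ≈ 0.6604.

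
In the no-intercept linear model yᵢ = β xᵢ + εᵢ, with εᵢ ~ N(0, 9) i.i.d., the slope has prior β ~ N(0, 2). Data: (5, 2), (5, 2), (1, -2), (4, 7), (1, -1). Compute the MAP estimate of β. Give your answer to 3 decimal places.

log p(β | y) = −Σ(yᵢ − βxᵢ)²/(2·9) − β²/(2·2) + const.
Setting the derivative to zero: Σxᵢ(yᵢ − βxᵢ)/9 − β/2 = 0, so β = Σxᵢyᵢ / (Σxᵢ² + σ²/τ²).
Σxᵢyᵢ = 5·2 + 5·2 + 1·(-2) + 4·7 + 1·(-1) = 45; Σxᵢ² = 68; σ²/τ² = 4.5.
β̂_MAP = 45 / (68 + 4.5) = 45/72.5 ≈ 0.621.

β̂_MAP = 0.621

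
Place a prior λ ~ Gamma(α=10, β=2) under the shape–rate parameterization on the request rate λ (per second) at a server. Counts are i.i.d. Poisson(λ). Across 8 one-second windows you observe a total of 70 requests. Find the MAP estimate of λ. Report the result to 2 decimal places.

λ̂_MAP = 7.90

Σxᵢ = 70, n = 8.
Posterior ∝ λ^9e^(−2λ) · λ^70e^(−8λ) = λ^79e^(−10λ), i.e. Gamma(shape=80, rate=10).
The mode of a Gamma(a, b) with a ≥ 1 (shape–rate) is (a−1)/b = 79/10 ≈ 7.90.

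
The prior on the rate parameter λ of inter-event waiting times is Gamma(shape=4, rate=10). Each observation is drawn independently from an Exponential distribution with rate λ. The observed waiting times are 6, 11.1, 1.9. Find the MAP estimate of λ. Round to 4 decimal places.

λ̂_MAP = 0.2069

The Exponential(rate=λ) likelihood is ∝ λ^n e^(−λΣtᵢ). Here n = 3 and Σtᵢ = 6 + 11.1 + 1.9 = 19.
Posterior ∝ λ^3e^(−10λ) · λ^3e^(−19λ) = λ^6e^(−29λ), i.e. Gamma(7, 29).
Mode = (a−1)/b = 6/29 ≈ 0.2069.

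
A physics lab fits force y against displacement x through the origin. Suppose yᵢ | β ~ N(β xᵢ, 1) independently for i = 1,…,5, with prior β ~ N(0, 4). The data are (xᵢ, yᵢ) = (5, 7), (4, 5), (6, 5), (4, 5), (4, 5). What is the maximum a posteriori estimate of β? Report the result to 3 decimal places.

log p(β | y) = −Σ(yᵢ − βxᵢ)²/(2·1) − β²/(2·4) + const.
Setting the derivative to zero: Σxᵢ(yᵢ − βxᵢ)/1 − β/4 = 0, so β = Σxᵢyᵢ / (Σxᵢ² + σ²/τ²).
Σxᵢyᵢ = 5·7 + 4·5 + 6·5 + 4·5 + 4·5 = 125; Σxᵢ² = 109; σ²/τ² = 0.25.
β̂_MAP = 125 / (109 + 0.25) = 125/109.25 ≈ 1.144.

β̂_MAP = 1.144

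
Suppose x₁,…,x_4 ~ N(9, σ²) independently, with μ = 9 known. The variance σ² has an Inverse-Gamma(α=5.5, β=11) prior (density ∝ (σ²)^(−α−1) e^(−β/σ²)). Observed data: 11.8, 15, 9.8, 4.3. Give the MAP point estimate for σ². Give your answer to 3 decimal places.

Sum of squared deviations about the known mean: SS = (11.8−9)² + (15−9)² + (9.8−9)² + (4.3−9)² = 66.57.
The Normal likelihood contributes (σ²)^(−n/2) exp(−SS/(2σ²)), so the posterior is Inverse-Gamma(α + n/2, β + SS/2) = Inverse-Gamma(7.5, 44.285).
The mode of Inverse-Gamma(a, b) is b/(a+1) = 44.285/8.5 ≈ 5.210.

σ̂²_MAP = 5.210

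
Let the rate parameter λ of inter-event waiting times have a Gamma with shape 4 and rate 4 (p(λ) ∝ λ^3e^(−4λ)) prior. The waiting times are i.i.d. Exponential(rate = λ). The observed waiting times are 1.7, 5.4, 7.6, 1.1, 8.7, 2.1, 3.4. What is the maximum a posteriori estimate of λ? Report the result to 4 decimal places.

λ̂_MAP = 0.2941

The Exponential(rate=λ) likelihood is ∝ λ^n e^(−λΣtᵢ). Here n = 7 and Σtᵢ = 1.7 + 5.4 + 7.6 + 1.1 + 8.7 + 2.1 + 3.4 = 30.
Posterior ∝ λ^3e^(−4λ) · λ^7e^(−30λ) = λ^10e^(−34λ), i.e. Gamma(11, 34).
Mode = (a−1)/b = 10/34 ≈ 0.2941.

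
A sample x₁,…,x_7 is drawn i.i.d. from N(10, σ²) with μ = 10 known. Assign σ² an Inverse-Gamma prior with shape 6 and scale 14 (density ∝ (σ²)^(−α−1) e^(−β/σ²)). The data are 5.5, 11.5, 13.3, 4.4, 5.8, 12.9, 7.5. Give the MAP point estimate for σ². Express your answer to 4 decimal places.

σ̂²_MAP = 5.9548

Sum of squared deviations about the known mean: SS = (5.5−10)² + (11.5−10)² + (13.3−10)² + (4.4−10)² + (5.8−10)² + (12.9−10)² + (7.5−10)² = 97.05.
The Normal likelihood contributes (σ²)^(−n/2) exp(−SS/(2σ²)), so the posterior is Inverse-Gamma(α + n/2, β + SS/2) = Inverse-Gamma(9.5, 62.525).
The mode of Inverse-Gamma(a, b) is b/(a+1) = 62.525/10.5 ≈ 5.9548.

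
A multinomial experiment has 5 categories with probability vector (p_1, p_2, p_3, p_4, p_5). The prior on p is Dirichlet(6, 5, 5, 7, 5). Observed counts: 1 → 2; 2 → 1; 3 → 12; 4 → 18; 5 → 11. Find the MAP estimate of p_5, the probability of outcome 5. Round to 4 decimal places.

MAP estimate: 0.2239

The posterior is Dirichlet(αᵢ + nᵢ) = Dirichlet(8, 6, 17, 25, 16).
For a Dirichlet(a₁,…,a_K) with all aᵢ > 1, the mode has j-th component (aⱼ − 1)/(Σaᵢ − K).
Here Σaᵢ = 72 and K = 5, so p_5 = (16 − 1)/(72 − 5) = 15/67 ≈ 0.2239.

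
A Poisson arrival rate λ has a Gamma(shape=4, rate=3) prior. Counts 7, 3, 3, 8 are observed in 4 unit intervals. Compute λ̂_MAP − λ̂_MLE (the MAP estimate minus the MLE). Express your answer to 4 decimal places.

MAP − MLE = -1.8214

Σxᵢ = 21. Posterior is Gamma(25, 7); MAP = (25−1)/7 = 24/7 ≈ 3.42857.
MLE = x̄ = 21/4 ≈ 5.25000.
Difference = 24/7 − 21/4 = -51/28 ≈ -1.8214.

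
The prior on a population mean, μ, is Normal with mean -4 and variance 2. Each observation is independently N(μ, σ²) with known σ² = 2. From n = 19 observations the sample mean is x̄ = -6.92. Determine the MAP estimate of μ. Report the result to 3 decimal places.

n = 19, x̄ = -6.92.
For a Normal prior and Normal likelihood with known variance, the posterior is Normal; its mode equals its mean, the precision-weighted average.
Prior precision 1/σ₀² = 1/2 = 0.5; data precision n/σ² = 19/2 = 9.5.
μ̂ = (0.5·(-4) + 9.5·(-6.92)) / (0.5 + 9.5) = (-67.74)/10 = -6.774.

μ̂_MAP = -6.774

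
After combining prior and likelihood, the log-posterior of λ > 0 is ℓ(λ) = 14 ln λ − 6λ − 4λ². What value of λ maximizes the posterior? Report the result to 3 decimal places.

λ̂_MAP = 1.000

ℓ'(λ) = 14/λ − 6 − 8λ. Setting this to zero and multiplying by λ: 8λ² + 6λ − 14 = 0.
λ = (−6 + √(6² + 4·8·14)) / (2·8) = (−6 + √484) / 16 = (−6 + 22)/16 = 1.
ℓ''(λ) = −14/λ² − 8 < 0, confirming a maximum.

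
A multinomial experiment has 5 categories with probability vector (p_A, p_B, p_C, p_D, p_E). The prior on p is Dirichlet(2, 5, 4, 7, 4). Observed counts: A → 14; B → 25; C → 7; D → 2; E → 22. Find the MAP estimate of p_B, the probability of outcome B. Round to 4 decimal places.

MAP estimate of p_B = 0.3333

The posterior is Dirichlet(αᵢ + nᵢ) = Dirichlet(16, 30, 11, 9, 26).
For a Dirichlet(a₁,…,a_K) with all aᵢ > 1, the mode has j-th component (aⱼ − 1)/(Σaᵢ − K).
Here Σaᵢ = 92 and K = 5, so p_B = (30 − 1)/(92 − 5) = 29/87 ≈ 0.3333.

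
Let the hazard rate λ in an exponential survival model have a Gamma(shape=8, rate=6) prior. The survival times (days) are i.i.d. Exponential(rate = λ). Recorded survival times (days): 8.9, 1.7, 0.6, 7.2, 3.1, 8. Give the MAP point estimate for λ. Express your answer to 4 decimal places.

The Exponential(rate=λ) likelihood is ∝ λ^n e^(−λΣtᵢ). Here n = 6 and Σtᵢ = 8.9 + 1.7 + 0.6 + 7.2 + 3.1 + 8 = 29.5.
Posterior ∝ λ^7e^(−6λ) · λ^6e^(−29.5λ) = λ^13e^(−35.5λ), i.e. Gamma(14, 35.5).
Mode = (a−1)/b = 13/35.5 ≈ 0.3662.

λ̂_MAP = 0.3662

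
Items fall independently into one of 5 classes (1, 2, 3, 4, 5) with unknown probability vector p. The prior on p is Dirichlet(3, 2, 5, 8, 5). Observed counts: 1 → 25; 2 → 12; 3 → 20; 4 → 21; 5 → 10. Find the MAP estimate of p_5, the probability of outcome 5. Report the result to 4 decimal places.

MAP estimate: 0.1321

The posterior is Dirichlet(αᵢ + nᵢ) = Dirichlet(28, 14, 25, 29, 15).
For a Dirichlet(a₁,…,a_K) with all aᵢ > 1, the mode has j-th component (aⱼ − 1)/(Σaᵢ − K).
Here Σaᵢ = 111 and K = 5, so p_5 = (15 − 1)/(111 − 5) = 14/106 ≈ 0.1321.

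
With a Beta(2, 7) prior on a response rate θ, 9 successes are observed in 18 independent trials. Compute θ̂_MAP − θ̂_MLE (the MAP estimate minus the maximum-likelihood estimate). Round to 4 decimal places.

Posterior is Beta(11, 16); MAP = (11−1)/(27−2) = 10/25 ≈ 0.40000.
MLE ignores the prior: θ̂_MLE = k/n = 9/18 ≈ 0.50000.
Difference = 10/25 − 9/18 = -1/10 ≈ -0.1000.

MAP − MLE = -0.1000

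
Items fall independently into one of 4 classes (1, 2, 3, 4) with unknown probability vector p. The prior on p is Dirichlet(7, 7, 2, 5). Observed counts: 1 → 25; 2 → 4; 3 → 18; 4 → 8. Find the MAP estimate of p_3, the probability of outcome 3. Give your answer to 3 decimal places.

MAP estimate: 0.264

The posterior is Dirichlet(αᵢ + nᵢ) = Dirichlet(32, 11, 20, 13).
For a Dirichlet(a₁,…,a_K) with all aᵢ > 1, the mode has j-th component (aⱼ − 1)/(Σaᵢ − K).
Here Σaᵢ = 76 and K = 4, so p_3 = (20 − 1)/(76 − 4) = 19/72 ≈ 0.264.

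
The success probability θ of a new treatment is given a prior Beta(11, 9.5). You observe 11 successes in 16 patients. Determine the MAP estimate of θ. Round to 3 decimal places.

θ̂_MAP = 0.609

Prior: Beta(11, 9.5).
Data: 11 successes in 16 trials. The binomial likelihood contributes θ^11(1−θ)^5, so the posterior is Beta(11+11, 9.5+5) = Beta(22, 14.5).
For Beta(a, b) with a, b > 1 the mode is (a−1)/(a+b−2) = 21/34.5 ≈ 0.609.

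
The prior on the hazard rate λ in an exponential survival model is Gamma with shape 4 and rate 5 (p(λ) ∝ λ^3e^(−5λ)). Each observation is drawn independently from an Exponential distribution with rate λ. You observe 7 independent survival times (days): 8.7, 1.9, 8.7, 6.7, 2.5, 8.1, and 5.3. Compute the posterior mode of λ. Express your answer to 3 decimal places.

The Exponential(rate=λ) likelihood is ∝ λ^n e^(−λΣtᵢ). Here n = 7 and Σtᵢ = 8.7 + 1.9 + 8.7 + 6.7 + 2.5 + 8.1 + 5.3 = 41.9.
Posterior ∝ λ^3e^(−5λ) · λ^7e^(−41.9λ) = λ^10e^(−46.9λ), i.e. Gamma(11, 46.9).
Mode = (a−1)/b = 10/46.9 ≈ 0.213.

λ̂_MAP = 0.213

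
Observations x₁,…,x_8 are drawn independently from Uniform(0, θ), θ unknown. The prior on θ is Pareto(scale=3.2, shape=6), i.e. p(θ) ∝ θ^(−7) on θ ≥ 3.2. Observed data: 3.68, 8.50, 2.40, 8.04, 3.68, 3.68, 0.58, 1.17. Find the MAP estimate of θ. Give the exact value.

The Uniform(0, θ) likelihood is θ^(−n) for θ ≥ max(xᵢ), zero otherwise. Here max(xᵢ) = 8.50.
Posterior ∝ θ^(−7) · θ^(−8) = θ^(−15) on θ ≥ max(3.2, 8.50) = 8.50.
This density is strictly decreasing in θ, so the posterior mode lies at the lower boundary of the support.

θ̂_MAP = 8.50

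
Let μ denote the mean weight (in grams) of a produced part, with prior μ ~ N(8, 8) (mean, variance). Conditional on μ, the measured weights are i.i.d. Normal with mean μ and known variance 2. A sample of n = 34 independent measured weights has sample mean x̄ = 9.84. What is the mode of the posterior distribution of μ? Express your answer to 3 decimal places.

n = 34, x̄ = 9.84.
For a Normal prior and Normal likelihood with known variance, the posterior is Normal; its mode equals its mean, the precision-weighted average.
Prior precision 1/σ₀² = 1/8 = 0.125; data precision n/σ² = 34/2 = 17.
μ̂ = (0.125·8 + 17·9.84) / (0.125 + 17) = 168.28/17.125 = 33656/3425 ≈ 9.827.

μ̂_MAP = 9.827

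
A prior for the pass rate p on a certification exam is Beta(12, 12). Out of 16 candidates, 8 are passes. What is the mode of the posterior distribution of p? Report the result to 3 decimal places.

p̂_MAP = 0.500

Prior: Beta(12, 12).
Data: 8 successes in 16 trials. The binomial likelihood contributes p^8(1−p)^8, so the posterior is Beta(12+8, 12+8) = Beta(20, 20).
For Beta(a, b) with a, b > 1 the mode is (a−1)/(a+b−2) = 19/38 ≈ 0.500.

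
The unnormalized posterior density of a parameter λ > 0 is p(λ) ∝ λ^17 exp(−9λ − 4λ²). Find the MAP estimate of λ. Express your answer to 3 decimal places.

λ̂_MAP = 1.000

ℓ'(λ) = 17/λ − 9 − 8λ. Setting this to zero and multiplying by λ: 8λ² + 9λ − 17 = 0.
λ = (−9 + √(9² + 4·8·17)) / (2·8) = (−9 + √625) / 16 = (−9 + 25)/16 = 1.
ℓ''(λ) = −17/λ² − 8 < 0, confirming a maximum.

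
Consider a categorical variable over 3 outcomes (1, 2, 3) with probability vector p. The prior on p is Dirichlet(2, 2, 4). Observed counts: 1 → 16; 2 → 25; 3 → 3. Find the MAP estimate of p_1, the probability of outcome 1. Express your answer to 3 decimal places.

MAP estimate: 0.347

The posterior is Dirichlet(αᵢ + nᵢ) = Dirichlet(18, 27, 7).
For a Dirichlet(a₁,…,a_K) with all aᵢ > 1, the mode has j-th component (aⱼ − 1)/(Σaᵢ − K).
Here Σaᵢ = 52 and K = 3, so p_1 = (18 − 1)/(52 − 3) = 17/49 ≈ 0.347.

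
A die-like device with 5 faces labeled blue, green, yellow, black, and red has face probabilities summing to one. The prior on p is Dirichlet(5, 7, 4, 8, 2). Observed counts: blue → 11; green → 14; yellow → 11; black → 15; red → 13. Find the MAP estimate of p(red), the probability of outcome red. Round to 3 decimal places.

MAP estimate of p(red) = 0.165

The posterior is Dirichlet(αᵢ + nᵢ) = Dirichlet(16, 21, 15, 23, 15).
For a Dirichlet(a₁,…,a_K) with all aᵢ > 1, the mode has j-th component (aⱼ − 1)/(Σaᵢ − K).
Here Σaᵢ = 90 and K = 5, so p(red) = (15 − 1)/(90 − 5) = 14/85 ≈ 0.165.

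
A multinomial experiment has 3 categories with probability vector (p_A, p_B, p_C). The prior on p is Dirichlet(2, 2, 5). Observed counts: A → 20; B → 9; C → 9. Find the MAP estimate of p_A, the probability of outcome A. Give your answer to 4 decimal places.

The posterior is Dirichlet(αᵢ + nᵢ) = Dirichlet(22, 11, 14).
For a Dirichlet(a₁,…,a_K) with all aᵢ > 1, the mode has j-th component (aⱼ − 1)/(Σaᵢ − K).
Here Σaᵢ = 47 and K = 3, so p_A = (22 − 1)/(47 − 3) = 21/44 ≈ 0.4773.

MAP estimate of p_A = 0.4773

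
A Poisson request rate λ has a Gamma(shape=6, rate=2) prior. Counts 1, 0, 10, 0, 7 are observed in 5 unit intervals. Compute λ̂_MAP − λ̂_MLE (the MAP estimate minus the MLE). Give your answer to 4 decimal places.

Σxᵢ = 18. Posterior is Gamma(24, 7); MAP = (24−1)/7 = 23/7 ≈ 3.28571.
MLE = x̄ = 18/5 ≈ 3.60000.
Difference = 23/7 − 18/5 = -11/35 ≈ -0.3143.

MAP − MLE = -0.3143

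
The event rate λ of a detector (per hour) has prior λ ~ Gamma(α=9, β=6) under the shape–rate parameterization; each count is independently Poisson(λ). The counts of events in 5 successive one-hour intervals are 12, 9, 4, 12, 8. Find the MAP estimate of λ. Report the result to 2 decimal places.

λ̂_MAP = 4.82

Σxᵢ = 12+9+4+12+8 = 45, with n = 5.
Posterior ∝ λ^8e^(−6λ) · λ^45e^(−5λ) = λ^53e^(−11λ), i.e. Gamma(shape=54, rate=11).
The mode of a Gamma(a, b) with a ≥ 1 (shape–rate) is (a−1)/b = 53/11 ≈ 4.82.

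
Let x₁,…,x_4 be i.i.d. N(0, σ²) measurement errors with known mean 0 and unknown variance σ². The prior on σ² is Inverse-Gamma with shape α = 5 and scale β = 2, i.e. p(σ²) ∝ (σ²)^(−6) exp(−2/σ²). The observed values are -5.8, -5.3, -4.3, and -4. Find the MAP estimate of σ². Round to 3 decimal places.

σ̂²_MAP = 6.264

Sum of squared deviations about the known mean: SS = (-5.8−0)² + (-5.3−0)² + (-4.3−0)² + (-4−0)² = 96.22.
The Normal likelihood contributes (σ²)^(−n/2) exp(−SS/(2σ²)), so the posterior is Inverse-Gamma(α + n/2, β + SS/2) = Inverse-Gamma(7, 50.11).
The mode of Inverse-Gamma(a, b) is b/(a+1) = 50.11/8 ≈ 6.264.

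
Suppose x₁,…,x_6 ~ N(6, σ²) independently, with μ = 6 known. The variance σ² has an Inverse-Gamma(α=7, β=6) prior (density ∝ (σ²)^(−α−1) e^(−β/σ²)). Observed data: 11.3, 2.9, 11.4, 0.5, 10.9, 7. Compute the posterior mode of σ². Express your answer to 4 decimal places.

σ̂²_MAP = 6.0964

Sum of squared deviations about the known mean: SS = (11.3−6)² + (2.9−6)² + (11.4−6)² + (0.5−6)² + (10.9−6)² + (7−6)² = 122.12.
The Normal likelihood contributes (σ²)^(−n/2) exp(−SS/(2σ²)), so the posterior is Inverse-Gamma(α + n/2, β + SS/2) = Inverse-Gamma(10, 67.06).
The mode of Inverse-Gamma(a, b) is b/(a+1) = 67.06/11 ≈ 6.0964.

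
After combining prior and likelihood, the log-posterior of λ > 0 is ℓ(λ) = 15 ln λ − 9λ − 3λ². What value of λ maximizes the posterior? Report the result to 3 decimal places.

ℓ'(λ) = 15/λ − 9 − 6λ. Setting this to zero and multiplying by λ: 6λ² + 9λ − 15 = 0.
λ = (−9 + √(9² + 4·6·15)) / (2·6) = (−9 + √441) / 12 = (−9 + 21)/12 = 1.
ℓ''(λ) = −15/λ² − 6 < 0, confirming a maximum.

λ̂_MAP = 1.000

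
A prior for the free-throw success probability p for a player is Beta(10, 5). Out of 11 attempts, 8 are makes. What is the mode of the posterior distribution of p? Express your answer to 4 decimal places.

p̂_MAP = 0.7083

Prior: Beta(10, 5).
Data: 8 successes in 11 trials. The binomial likelihood contributes p^8(1−p)^3, so the posterior is Beta(10+8, 5+3) = Beta(18, 8).
For Beta(a, b) with a, b > 1 the mode is (a−1)/(a+b−2) = 17/24 ≈ 0.7083.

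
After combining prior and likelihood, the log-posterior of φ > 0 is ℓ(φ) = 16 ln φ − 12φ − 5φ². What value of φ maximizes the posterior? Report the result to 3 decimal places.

ℓ'(φ) = 16/φ − 12 − 10φ. Setting this to zero and multiplying by φ: 10φ² + 12φ − 16 = 0.
φ = (−12 + √(12² + 4·10·16)) / (2·10) = (−12 + √784) / 20 = (−12 + 28)/20 = 4/5.
ℓ''(φ) = −16/φ² − 10 < 0, confirming a maximum.

φ̂_MAP = 0.800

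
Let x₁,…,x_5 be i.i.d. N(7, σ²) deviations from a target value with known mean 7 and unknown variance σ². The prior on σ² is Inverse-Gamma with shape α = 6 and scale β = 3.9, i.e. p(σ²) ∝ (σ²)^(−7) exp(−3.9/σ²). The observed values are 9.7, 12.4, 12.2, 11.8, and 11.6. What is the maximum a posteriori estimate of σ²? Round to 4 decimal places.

σ̂²_MAP = 6.0784

Sum of squared deviations about the known mean: SS = (9.7−7)² + (12.4−7)² + (12.2−7)² + (11.8−7)² + (11.6−7)² = 107.69.
The Normal likelihood contributes (σ²)^(−n/2) exp(−SS/(2σ²)), so the posterior is Inverse-Gamma(α + n/2, β + SS/2) = Inverse-Gamma(8.5, 57.745).
The mode of Inverse-Gamma(a, b) is b/(a+1) = 57.745/9.5 ≈ 6.0784.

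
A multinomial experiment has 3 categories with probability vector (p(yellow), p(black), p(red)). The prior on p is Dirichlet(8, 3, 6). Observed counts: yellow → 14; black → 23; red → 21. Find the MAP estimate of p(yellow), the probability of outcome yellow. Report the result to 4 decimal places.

MAP estimate of p(yellow) = 0.2917

The posterior is Dirichlet(αᵢ + nᵢ) = Dirichlet(22, 26, 27).
For a Dirichlet(a₁,…,a_K) with all aᵢ > 1, the mode has j-th component (aⱼ − 1)/(Σaᵢ − K).
Here Σaᵢ = 75 and K = 3, so p(yellow) = (22 − 1)/(75 − 3) = 21/72 ≈ 0.2917.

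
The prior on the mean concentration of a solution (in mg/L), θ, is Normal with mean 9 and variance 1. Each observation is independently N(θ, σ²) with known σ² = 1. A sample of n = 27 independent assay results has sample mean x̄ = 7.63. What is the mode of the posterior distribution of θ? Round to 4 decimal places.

θ̂_MAP = 7.6789

n = 27, x̄ = 7.63.
For a Normal prior and Normal likelihood with known variance, the posterior is Normal; its mode equals its mean, the precision-weighted average.
Prior precision 1/σ₀² = 1/1 = 1; data precision n/σ² = 27/1 = 27.
θ̂ = (1·9 + 27·7.63) / (1 + 27) = 215.01/28 = 21501/2800 ≈ 7.6789.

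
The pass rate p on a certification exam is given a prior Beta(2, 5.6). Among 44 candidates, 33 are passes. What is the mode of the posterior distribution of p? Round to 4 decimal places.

p̂_MAP = 0.6855

Prior: Beta(2, 5.6).
Data: 33 successes in 44 trials. The binomial likelihood contributes p^33(1−p)^11, so the posterior is Beta(2+33, 5.6+11) = Beta(35, 16.6).
For Beta(a, b) with a, b > 1 the mode is (a−1)/(a+b−2) = 34/49.6 ≈ 0.6855.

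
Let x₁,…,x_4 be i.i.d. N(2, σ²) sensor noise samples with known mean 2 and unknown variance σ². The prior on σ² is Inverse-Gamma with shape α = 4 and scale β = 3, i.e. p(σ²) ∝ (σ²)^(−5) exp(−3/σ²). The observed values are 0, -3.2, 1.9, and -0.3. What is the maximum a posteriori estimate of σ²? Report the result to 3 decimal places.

Sum of squared deviations about the known mean: SS = (0−2)² + (-3.2−2)² + (1.9−2)² + (-0.3−2)² = 36.34.
The Normal likelihood contributes (σ²)^(−n/2) exp(−SS/(2σ²)), so the posterior is Inverse-Gamma(α + n/2, β + SS/2) = Inverse-Gamma(6, 21.17).
The mode of Inverse-Gamma(a, b) is b/(a+1) = 21.17/7 ≈ 3.024.

σ̂²_MAP = 3.024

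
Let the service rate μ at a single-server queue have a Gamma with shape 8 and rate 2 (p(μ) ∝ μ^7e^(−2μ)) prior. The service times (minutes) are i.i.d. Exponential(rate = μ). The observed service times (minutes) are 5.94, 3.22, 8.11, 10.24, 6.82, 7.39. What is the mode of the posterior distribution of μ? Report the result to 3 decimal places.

The Exponential(rate=μ) likelihood is ∝ μ^n e^(−μΣtᵢ). Here n = 6 and Σtᵢ = 5.94 + 3.22 + 8.11 + 10.24 + 6.82 + 7.39 = 41.72.
Posterior ∝ μ^7e^(−2μ) · μ^6e^(−41.72μ) = μ^13e^(−43.72μ), i.e. Gamma(14, 43.72).
Mode = (a−1)/b = 13/43.72 ≈ 0.297.

μ̂_MAP = 0.297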